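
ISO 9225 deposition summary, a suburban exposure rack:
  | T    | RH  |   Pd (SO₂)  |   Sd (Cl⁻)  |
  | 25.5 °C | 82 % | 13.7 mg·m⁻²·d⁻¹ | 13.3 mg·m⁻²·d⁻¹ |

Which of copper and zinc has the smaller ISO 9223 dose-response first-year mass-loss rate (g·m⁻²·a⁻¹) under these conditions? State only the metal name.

zinc

copper: T>10 °C ⇒ hinge -0.080·(25.5−10) = -1.2400
  Pd branch = 0.0053·Pd^0.26·e^(0.059·RH+f) = 0.3823 μm/a
  Sd branch = 0.01025·Sd^0.27·e^(0.036·RH+0.049·T) = 1.377 μm/a
  r_corr = 0.3823 + 1.377 = 1.759 μm/a
  mass loss = 1.759 μm/a × 8.96 g/cm³ = 15.76 g·m⁻²·a⁻¹
zinc: f(T) = -0.071·(T−10) [T>10 °C] = -1.1005
  Pd branch = 0.0129·Pd^0.44·e^(0.046·RH+f) = 0.5902 μm/a
  Cl⁻ term: 0.0175·13.3^0.57·exp(0.008·82+0.085·25.5) = 1.288
  r_corr = 0.5902 + 1.288 = 1.878 μm/a
  mass loss = 1.878 μm/a × 7.14 g/cm³ = 13.41 g·m⁻²·a⁻¹
Ordering by g·m⁻²·a⁻¹: copper (15.8) > zinc (13.4)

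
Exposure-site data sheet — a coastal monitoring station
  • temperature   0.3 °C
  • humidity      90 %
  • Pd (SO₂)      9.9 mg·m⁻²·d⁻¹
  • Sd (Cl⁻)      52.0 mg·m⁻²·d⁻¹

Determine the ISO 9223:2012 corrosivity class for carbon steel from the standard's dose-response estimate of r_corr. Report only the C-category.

C3

carbon steel: f(T) = +0.150·(T−10) [T≤10 °C] = -1.4550
  Pd branch = 1.77·Pd^0.52·e^(0.02·RH+f) = 8.233 μm/a
  Sd branch = 0.102·Sd^0.62·e^(0.033·RH+0.04·T) = 23.31 μm/a
  sum: 8.233 + 23.31 → r_corr = 31.55 μm/a
ISO 9223 Table 2 (carbon steel): 25 < 31.5 ≤ 50 μm/a ⇒ C3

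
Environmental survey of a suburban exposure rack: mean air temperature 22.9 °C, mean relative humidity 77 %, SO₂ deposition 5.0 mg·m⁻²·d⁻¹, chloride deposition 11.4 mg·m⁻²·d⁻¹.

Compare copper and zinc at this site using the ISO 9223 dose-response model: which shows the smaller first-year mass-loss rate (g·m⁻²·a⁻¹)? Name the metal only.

copper: T>10 °C ⇒ hinge -0.080·(22.9−10) = -1.0320
  sulphur-dioxide contribution → 0.2697 μm/a
  chloride contribution → 0.9711 μm/a
  ⇒ r_corr(copper) = 1.241 μm/a
  mass loss = 1.241 μm/a × 8.96 g/cm³ = 11.12 g·m⁻²·a⁻¹
zinc: T>10 °C ⇒ hinge -0.071·(22.9−10) = -0.9159
  sulphur-dioxide contribution → 0.3619 μm/a
  chloride contribution → 0.9086 μm/a
  total first-year rate 1.271 μm/a
  mass loss = 1.271 μm/a × 7.14 g/cm³ = 9.071 g·m⁻²·a⁻¹
Ordering by g·m⁻²·a⁻¹: copper (11.1) > zinc (9.07)

zinc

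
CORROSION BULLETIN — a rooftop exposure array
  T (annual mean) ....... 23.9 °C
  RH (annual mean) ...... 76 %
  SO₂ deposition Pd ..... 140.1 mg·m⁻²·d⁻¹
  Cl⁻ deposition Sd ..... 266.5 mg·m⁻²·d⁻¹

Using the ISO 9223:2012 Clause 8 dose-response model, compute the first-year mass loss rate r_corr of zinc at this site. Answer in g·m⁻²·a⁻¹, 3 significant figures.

r_corr = 52.2 g·m⁻²·a⁻¹

zinc: T>10 °C ⇒ hinge -0.071·(23.9−10) = -0.9869
  Pd branch = 0.0129·Pd^0.44·e^(0.046·RH+f) = 1.395 μm/a
  Sd branch = 0.0175·Sd^0.57·e^(0.008·RH+0.085·T) = 5.916 μm/a
  sum: 1.395 + 5.916 → r_corr = 7.311 μm/a
Convert to mass loss: 7.311 μm/a × 7.14 g/cm³ = 52.2 g·m⁻²·a⁻¹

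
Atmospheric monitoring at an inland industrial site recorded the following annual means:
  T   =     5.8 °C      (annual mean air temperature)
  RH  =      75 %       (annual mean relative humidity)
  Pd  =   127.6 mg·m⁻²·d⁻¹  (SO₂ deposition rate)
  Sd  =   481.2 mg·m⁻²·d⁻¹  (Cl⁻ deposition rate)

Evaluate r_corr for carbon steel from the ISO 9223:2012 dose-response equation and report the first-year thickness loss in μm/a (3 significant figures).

carbon steel: temperature factor f = +0.150·(-4.2) = -0.6300
  Pd branch = 1.77·Pd^0.52·e^(0.02·RH+f) = 52.58 μm/a
  Sd branch = 0.102·Sd^0.62·e^(0.033·RH+0.04·T) = 70.35 μm/a
  sum: 52.58 + 70.35 → r_corr = 122.9 μm/a

r_corr = 123 μm/a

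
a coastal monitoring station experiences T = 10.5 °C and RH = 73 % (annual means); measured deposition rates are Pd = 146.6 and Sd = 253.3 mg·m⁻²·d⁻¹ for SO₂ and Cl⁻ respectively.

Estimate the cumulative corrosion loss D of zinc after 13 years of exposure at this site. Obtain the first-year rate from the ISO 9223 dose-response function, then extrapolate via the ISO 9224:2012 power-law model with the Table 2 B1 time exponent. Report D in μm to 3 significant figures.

zinc: temperature factor f = -0.071·(0.5) = -0.0355
  Pd branch = 0.0129·Pd^0.44·e^(0.046·RH+f) = 3.211 μm/a
  Sd branch = 0.0175·Sd^0.57·e^(0.008·RH+0.085·T) = 1.796 μm/a
  r_corr = 3.211 + 1.796 = 5.007 μm/a
Power-law: D(13) = r_corr · 13^0.813
  D(13) = 5.007 × 13^0.813 = 5.007 × 8.047 = 40.29 μm

D(13) = 40.3 μm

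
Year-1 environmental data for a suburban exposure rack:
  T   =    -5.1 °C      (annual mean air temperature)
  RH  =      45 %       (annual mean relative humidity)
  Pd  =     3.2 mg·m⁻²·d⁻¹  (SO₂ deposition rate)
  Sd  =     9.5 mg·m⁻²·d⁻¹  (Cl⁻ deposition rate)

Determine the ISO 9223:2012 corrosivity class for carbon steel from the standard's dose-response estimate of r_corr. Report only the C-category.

carbon steel: T≤10 °C ⇒ hinge +0.150·(-5.1−10) = -2.2650
  sulphur-dioxide contribution → 0.8276 μm/a
  chloride contribution → 1.483 μm/a
  ⇒ r_corr(carbon steel) = 2.311 μm/a
2.31 μm/a falls in (1.3, 25] for carbon steel → category C2

C2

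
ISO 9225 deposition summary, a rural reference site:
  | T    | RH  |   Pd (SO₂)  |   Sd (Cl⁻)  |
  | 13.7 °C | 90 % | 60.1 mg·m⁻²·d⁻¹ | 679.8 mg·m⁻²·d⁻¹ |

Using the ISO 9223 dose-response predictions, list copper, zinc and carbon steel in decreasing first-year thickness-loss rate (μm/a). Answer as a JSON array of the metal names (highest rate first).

["carbon steel", "zinc", "copper"]

copper: temperature factor f = -0.080·(3.7) = -0.2960
  Pd branch = 0.0053·Pd^0.26·e^(0.059·RH+f) = 2.314 μm/a
  Cl⁻ term: 0.01025·679.8^0.27·exp(0.036·90+0.049·13.7) = 2.979
  sum: 2.314 + 2.979 → r_corr = 5.293 μm/a
zinc: f(T) = -0.071·(T−10) [T>10 °C] = -0.2627
  SO₂ term: 0.0129·60.1^0.44·exp(0.046·90-0.2627) = 3.777
  Sd branch = 0.0175·Sd^0.57·e^(0.008·RH+0.085·T) = 4.742 μm/a
  r_corr = 3.777 + 4.742 = 8.519 μm/a
carbon steel: temperature factor f = -0.054·(3.7) = -0.1998
  Pd branch = 1.77·Pd^0.52·e^(0.02·RH+f) = 73.78 μm/a
  Cl⁻ term: 0.102·679.8^0.62·exp(0.033·90+0.04·13.7) = 196.1
  sum: 73.78 + 196.1 → r_corr = 269.9 μm/a
Ordering by μm/a: carbon steel (270) > zinc (8.52) > copper (5.29)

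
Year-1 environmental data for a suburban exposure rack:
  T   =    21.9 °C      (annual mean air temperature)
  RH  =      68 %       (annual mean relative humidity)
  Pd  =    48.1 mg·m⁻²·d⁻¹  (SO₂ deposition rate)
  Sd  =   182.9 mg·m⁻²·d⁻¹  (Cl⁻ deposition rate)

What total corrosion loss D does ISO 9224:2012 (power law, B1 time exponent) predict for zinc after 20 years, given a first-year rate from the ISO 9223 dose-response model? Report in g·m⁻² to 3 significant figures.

D(20) = 365 g·m⁻²

zinc: temperature factor f = -0.071·(11.9) = -0.8449
  Pd branch = 0.0129·Pd^0.44·e^(0.046·RH+f) = 0.6955 μm/a
  Cl⁻ term: 0.0175·182.9^0.57·exp(0.008·68+0.085·21.9) = 3.777
  sum: 0.6955 + 3.777 → r_corr = 4.473 μm/a
Power-law: D(20) = r_corr · 20^0.813
  D(20) = 4.473 × 20^0.813 = 4.473 × 11.42 = 51.09 μm
  Mass loss = 51.09 μm × 7.14 g/cm³ = 364.8 g·m⁻²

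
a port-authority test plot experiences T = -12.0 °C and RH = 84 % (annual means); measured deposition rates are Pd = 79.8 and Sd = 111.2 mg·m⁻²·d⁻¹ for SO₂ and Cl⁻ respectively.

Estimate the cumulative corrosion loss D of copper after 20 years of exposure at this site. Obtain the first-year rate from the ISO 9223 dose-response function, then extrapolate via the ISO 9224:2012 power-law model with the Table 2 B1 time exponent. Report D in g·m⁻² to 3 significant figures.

copper: f(T) = +0.126·(T−10) [T≤10 °C] = -2.7720
  sulphur-dioxide contribution → 0.147 μm/a
  chloride contribution → 0.4179 μm/a
  ⇒ r_corr(copper) = 0.5649 μm/a
Long-term exponent b (ISO 9224 Table 2, B1) = 0.667
  D(20) = 0.5649 × 20^0.667 = 0.5649 × 7.375 = 4.167 μm
  Mass loss = 4.167 μm × 8.96 g/cm³ = 37.33 g·m⁻²

D(20) = 37.3 g·m⁻²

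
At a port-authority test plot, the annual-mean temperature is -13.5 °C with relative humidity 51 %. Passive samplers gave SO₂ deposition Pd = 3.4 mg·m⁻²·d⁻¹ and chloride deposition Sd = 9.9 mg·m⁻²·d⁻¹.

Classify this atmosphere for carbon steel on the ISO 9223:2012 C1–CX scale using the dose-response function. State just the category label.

carbon steel: T≤10 °C ⇒ hinge +0.150·(-13.5−10) = -3.5250
  sulphur-dioxide contribution → 0.2732 μm/a
  chloride contribution → 1.325 μm/a
  ⇒ r_corr(carbon steel) = 1.598 μm/a
Category bounds: 1.3…25 μm/a bracket r_corr ⇒ C2

C2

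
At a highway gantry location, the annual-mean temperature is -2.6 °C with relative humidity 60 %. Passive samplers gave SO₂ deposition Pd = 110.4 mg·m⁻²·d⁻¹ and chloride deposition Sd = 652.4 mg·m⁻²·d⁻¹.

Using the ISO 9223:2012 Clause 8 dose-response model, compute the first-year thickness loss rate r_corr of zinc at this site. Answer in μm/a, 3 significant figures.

zinc: temperature factor f = +0.038·(-12.6) = -0.4788
  sulphur-dioxide contribution → 1 μm/a
  chloride contribution → 0.9116 μm/a
  ⇒ r_corr(zinc) = 1.912 μm/a

r_corr = 1.91 μm/a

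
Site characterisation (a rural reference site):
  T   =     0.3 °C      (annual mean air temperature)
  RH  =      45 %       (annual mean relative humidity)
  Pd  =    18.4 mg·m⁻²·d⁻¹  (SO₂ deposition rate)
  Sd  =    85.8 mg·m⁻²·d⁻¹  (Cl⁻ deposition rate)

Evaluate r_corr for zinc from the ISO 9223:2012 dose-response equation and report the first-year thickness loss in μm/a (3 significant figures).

zinc: temperature factor f = +0.038·(-9.7) = -0.3686
  Pd branch = 0.0129·Pd^0.44·e^(0.046·RH+f) = 0.2547 μm/a
  Sd branch = 0.0175·Sd^0.57·e^(0.008·RH+0.085·T) = 0.3255 μm/a
  r_corr = 0.2547 + 0.3255 = 0.5802 μm/a

r_corr = 0.580 μm/a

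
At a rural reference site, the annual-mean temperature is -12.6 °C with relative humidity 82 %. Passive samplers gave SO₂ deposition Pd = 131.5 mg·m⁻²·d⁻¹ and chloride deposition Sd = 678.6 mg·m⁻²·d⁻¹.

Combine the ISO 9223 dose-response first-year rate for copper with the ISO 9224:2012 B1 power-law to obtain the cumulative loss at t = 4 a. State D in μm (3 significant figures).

copper: temperature factor f = +0.126·(-22.6) = -2.8476
  Pd branch = 0.0053·Pd^0.26·e^(0.059·RH+f) = 0.1379 μm/a
  Cl⁻ term: 0.01025·678.6^0.27·exp(0.036·82+0.049·-12.6) = 0.6154
  sum: 0.1379 + 0.6154 → r_corr = 0.7533 μm/a
Power-law: D(4) = r_corr · 4^0.667
  D(4) = 0.7533 × 4^0.667 = 0.7533 × 2.521 = 1.899 μm

D(4) = 1.90 μm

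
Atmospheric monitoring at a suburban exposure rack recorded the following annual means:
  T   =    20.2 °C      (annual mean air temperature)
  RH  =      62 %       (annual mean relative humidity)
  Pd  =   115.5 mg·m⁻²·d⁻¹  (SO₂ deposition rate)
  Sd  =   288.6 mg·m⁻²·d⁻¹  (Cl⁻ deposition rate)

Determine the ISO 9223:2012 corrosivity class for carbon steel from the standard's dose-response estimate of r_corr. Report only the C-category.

carbon steel: temperature factor f = -0.054·(10.2) = -0.5508
  Pd branch = 1.77·Pd^0.52·e^(0.02·RH+f) = 41.67 μm/a
  Sd branch = 0.102·Sd^0.62·e^(0.033·RH+0.04·T) = 59.36 μm/a
  sum: 41.67 + 59.36 → r_corr = 101 μm/a
Category bounds: 80…200 μm/a bracket r_corr ⇒ C5

C5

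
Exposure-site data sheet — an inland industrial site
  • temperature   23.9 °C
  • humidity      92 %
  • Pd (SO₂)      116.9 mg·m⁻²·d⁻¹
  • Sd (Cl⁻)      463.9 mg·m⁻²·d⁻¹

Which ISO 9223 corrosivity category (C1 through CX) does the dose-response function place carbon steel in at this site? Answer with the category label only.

CX

carbon steel: T>10 °C ⇒ hinge -0.054·(23.9−10) = -0.7506
  sulphur-dioxide contribution → 62.57 μm/a
  chloride contribution → 248.6 μm/a
  ⇒ r_corr(carbon steel) = 311.2 μm/a
ISO 9223 Table 2 (carbon steel): 200 < 311 ≤ 700 μm/a ⇒ CX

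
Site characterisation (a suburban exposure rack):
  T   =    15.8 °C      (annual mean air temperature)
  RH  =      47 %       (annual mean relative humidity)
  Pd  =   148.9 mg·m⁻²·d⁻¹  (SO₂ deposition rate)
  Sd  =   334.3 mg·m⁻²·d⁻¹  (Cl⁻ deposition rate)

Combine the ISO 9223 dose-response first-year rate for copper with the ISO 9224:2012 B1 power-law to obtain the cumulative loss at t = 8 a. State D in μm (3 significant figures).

copper: f(T) = -0.080·(T−10) [T>10 °C] = -0.4640
  Pd branch = 0.0053·Pd^0.26·e^(0.059·RH+f) = 0.1959 μm/a
  Sd branch = 0.01025·Sd^0.27·e^(0.036·RH+0.049·T) = 0.5798 μm/a
  r_corr = 0.1959 + 0.5798 = 0.7757 μm/a
Power-law: D(8) = r_corr · 8^0.667
  D(8) = 0.7757 × 8^0.667 = 0.7757 × 4.003 = 3.105 μm

D(8) = 3.11 μm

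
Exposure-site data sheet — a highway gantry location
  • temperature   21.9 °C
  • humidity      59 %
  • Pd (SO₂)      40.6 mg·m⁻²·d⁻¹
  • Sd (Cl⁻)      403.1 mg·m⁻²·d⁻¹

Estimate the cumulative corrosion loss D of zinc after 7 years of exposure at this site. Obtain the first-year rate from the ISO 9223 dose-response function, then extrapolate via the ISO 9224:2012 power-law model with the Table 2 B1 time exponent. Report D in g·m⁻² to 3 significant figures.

D(7) = 206 g·m⁻²

zinc: temperature factor f = -0.071·(11.9) = -0.8449
  SO₂ term: 0.0129·40.6^0.44·exp(0.046·59-0.8449) = 0.4267
  Cl⁻ term: 0.0175·403.1^0.57·exp(0.008·59+0.085·21.9) = 5.515
  r_corr = 0.4267 + 5.515 = 5.942 μm/a
Power-law: D(7) = r_corr · 7^0.813
  D(7) = 5.942 × 7^0.813 = 5.942 × 4.865 = 28.91 μm
  Mass loss = 28.91 μm × 7.14 g/cm³ = 206.4 g·m⁻²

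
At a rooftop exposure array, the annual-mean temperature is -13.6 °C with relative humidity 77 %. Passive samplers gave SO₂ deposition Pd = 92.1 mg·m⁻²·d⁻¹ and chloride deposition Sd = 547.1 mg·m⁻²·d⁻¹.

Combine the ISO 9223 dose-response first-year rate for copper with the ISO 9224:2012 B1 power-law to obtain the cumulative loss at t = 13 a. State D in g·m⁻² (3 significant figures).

copper: T≤10 °C ⇒ hinge +0.126·(-13.6−10) = -2.9736
  sulphur-dioxide contribution → 0.08252 μm/a
  chloride contribution → 0.4618 μm/a
  ⇒ r_corr(copper) = 0.5443 μm/a
Power-law: D(13) = r_corr · 13^0.667
  D(13) = 0.5443 × 13^0.667 = 0.5443 × 5.534 = 3.012 μm
  Mass loss = 3.012 μm × 8.96 g/cm³ = 26.99 g·m⁻²

D(13) = 27.0 g·m⁻²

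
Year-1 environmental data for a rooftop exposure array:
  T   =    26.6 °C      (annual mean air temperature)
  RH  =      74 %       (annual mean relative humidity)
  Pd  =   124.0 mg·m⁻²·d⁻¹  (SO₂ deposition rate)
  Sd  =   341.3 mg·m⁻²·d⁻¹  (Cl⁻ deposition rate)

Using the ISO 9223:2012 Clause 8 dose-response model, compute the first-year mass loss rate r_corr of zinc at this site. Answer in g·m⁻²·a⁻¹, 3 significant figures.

zinc: temperature factor f = -0.071·(16.6) = -1.1786
  SO₂ term: 0.0129·124.0^0.44·exp(0.046·74-1.1786) = 0.9958
  Sd branch = 0.0175·Sd^0.57·e^(0.008·RH+0.085·T) = 8.433 μm/a
  r_corr = 0.9958 + 8.433 = 9.429 μm/a
Convert to mass loss: 9.429 μm/a × 7.14 g/cm³ = 67.32 g·m⁻²·a⁻¹

r_corr = 67.3 g·m⁻²·a⁻¹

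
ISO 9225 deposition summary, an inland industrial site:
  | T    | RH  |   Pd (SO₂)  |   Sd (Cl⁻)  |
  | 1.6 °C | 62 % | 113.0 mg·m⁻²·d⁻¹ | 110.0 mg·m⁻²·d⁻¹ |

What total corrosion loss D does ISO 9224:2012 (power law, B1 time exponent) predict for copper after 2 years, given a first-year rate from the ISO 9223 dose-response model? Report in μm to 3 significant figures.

copper: T≤10 °C ⇒ hinge +0.126·(1.6−10) = -1.0584
  SO₂ term: 0.0053·113.0^0.26·exp(0.059·62-1.0584) = 0.2438
  Cl⁻ term: 0.01025·110.0^0.27·exp(0.036·62+0.049·1.6) = 0.3675
  sum: 0.2438 + 0.3675 → r_corr = 0.6114 μm/a
Long-term exponent b (ISO 9224 Table 2, B1) = 0.667
  D(2) = 0.6114 × 2^0.667 = 0.6114 × 1.588 = 0.9707 μm

D(2) = 0.971 μm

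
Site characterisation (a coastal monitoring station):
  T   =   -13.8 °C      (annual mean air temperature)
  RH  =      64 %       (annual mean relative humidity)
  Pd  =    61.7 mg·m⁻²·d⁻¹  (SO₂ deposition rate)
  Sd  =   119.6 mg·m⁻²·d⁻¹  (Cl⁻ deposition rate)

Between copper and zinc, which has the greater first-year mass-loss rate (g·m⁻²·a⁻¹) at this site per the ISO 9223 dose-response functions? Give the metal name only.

copper: T≤10 °C ⇒ hinge +0.126·(-13.8−10) = -2.9988
  Pd branch = 0.0053·Pd^0.26·e^(0.059·RH+f) = 0.03367 μm/a
  Sd branch = 0.01025·Sd^0.27·e^(0.036·RH+0.049·T) = 0.19 μm/a
  r_corr = 0.03367 + 0.19 = 0.2236 μm/a
  mass loss = 0.2236 μm/a × 8.96 g/cm³ = 2.004 g·m⁻²·a⁻¹
zinc: temperature factor f = +0.038·(-23.8) = -0.9044
  Pd branch = 0.0129·Pd^0.44·e^(0.046·RH+f) = 0.6083 μm/a
  Sd branch = 0.0175·Sd^0.57·e^(0.008·RH+0.085·T) = 0.1381 μm/a
  sum: 0.6083 + 0.1381 → r_corr = 0.7464 μm/a
  mass loss = 0.7464 μm/a × 7.14 g/cm³ = 5.329 g·m⁻²·a⁻¹
Ordering by g·m⁻²·a⁻¹: zinc (5.33) > copper (2)

zinc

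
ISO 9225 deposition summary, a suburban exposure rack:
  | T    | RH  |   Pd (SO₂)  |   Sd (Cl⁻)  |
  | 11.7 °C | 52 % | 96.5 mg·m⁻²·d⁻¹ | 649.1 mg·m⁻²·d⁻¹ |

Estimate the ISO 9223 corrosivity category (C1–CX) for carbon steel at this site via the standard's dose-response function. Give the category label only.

C5

carbon steel: T>10 °C ⇒ hinge -0.054·(11.7−10) = -0.0918
  SO₂ term: 1.77·96.5^0.52·exp(0.02·52-0.0918) = 49.17
  Cl⁻ term: 0.102·649.1^0.62·exp(0.033·52+0.04·11.7) = 50.2
  sum: 49.17 + 50.2 → r_corr = 99.38 μm/a
ISO 9223 Table 2 (carbon steel): 80 < 99.4 ≤ 200 μm/a ⇒ C5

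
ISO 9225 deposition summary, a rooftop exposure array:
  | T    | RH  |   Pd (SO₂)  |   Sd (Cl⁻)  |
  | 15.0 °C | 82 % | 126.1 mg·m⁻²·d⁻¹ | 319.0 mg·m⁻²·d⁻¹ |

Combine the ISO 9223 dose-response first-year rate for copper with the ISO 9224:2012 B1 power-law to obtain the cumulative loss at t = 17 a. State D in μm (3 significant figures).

D(17) = 23.3 μm

copper: temperature factor f = -0.080·(5.0) = -0.4000
  SO₂ term: 0.0053·126.1^0.26·exp(0.059·82-0.4000) = 1.577
  Sd branch = 0.01025·Sd^0.27·e^(0.036·RH+0.049·T) = 1.941 μm/a
  r_corr = 1.577 + 1.941 = 3.518 μm/a
ISO 9224: D(t) = r_corr · t^b with b = 0.667 (copper, B1)
  D(17) = 3.518 × 17^0.667 = 3.518 × 6.618 = 23.28 μm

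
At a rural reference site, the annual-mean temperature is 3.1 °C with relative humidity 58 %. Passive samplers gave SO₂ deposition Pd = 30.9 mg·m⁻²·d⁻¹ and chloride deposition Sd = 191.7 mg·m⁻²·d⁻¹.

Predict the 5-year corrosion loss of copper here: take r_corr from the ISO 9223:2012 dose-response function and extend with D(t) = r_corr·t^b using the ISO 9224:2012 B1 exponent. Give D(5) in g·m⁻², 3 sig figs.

copper: temperature factor f = +0.126·(-6.9) = -0.8694
  Pd branch = 0.0053·Pd^0.26·e^(0.059·RH+f) = 0.1661 μm/a
  Cl⁻ term: 0.01025·191.7^0.27·exp(0.036·58+0.049·3.1) = 0.3979
  sum: 0.1661 + 0.3979 → r_corr = 0.564 μm/a
Power-law: D(5) = r_corr · 5^0.667
  D(5) = 0.564 × 5^0.667 = 0.564 × 2.926 = 1.65 μm
  Mass loss = 1.65 μm × 8.96 g/cm³ = 14.78 g·m⁻²

D(5) = 14.8 g·m⁻²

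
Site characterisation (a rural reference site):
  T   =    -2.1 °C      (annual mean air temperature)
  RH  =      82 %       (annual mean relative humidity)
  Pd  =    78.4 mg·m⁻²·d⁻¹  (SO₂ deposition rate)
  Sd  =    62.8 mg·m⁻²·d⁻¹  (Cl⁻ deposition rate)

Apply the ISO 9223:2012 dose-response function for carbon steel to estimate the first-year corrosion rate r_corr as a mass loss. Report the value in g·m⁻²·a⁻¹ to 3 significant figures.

carbon steel: T≤10 °C ⇒ hinge +0.150·(-2.1−10) = -1.8150
  sulphur-dioxide contribution → 14.36 μm/a
  chloride contribution → 18.28 μm/a
  ⇒ r_corr(carbon steel) = 32.64 μm/a
Convert to mass loss: 32.64 μm/a × 7.85 g/cm³ = 256.2 g·m⁻²·a⁻¹

r_corr = 256 g·m⁻²·a⁻¹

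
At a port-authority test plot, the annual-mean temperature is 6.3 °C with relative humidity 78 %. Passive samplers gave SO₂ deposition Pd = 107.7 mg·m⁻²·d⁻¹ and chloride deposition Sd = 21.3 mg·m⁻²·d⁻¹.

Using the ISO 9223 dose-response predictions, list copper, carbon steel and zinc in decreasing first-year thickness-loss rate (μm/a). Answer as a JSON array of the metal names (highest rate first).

["carbon steel", "zinc", "copper"]

copper: f(T) = +0.126·(T−10) [T≤10 °C] = -0.4662
  SO₂ term: 0.0053·107.7^0.26·exp(0.059·78-0.4662) = 1.119
  Sd branch = 0.01025·Sd^0.27·e^(0.036·RH+0.049·T) = 0.5284 μm/a
  sum: 1.119 + 0.5284 → r_corr = 1.647 μm/a
carbon steel: temperature factor f = +0.150·(-3.7) = -0.5550
  Pd branch = 1.77·Pd^0.52·e^(0.02·RH+f) = 55.11 μm/a
  Cl⁻ term: 0.102·21.3^0.62·exp(0.033·78+0.04·6.3) = 11.47
  r_corr = 55.11 + 11.47 = 66.57 μm/a
zinc: temperature factor f = +0.038·(-3.7) = -0.1406
  SO₂ term: 0.0129·107.7^0.44·exp(0.046·78-0.1406) = 3.177
  Cl⁻ term: 0.0175·21.3^0.57·exp(0.008·78+0.085·6.3) = 0.319
  r_corr = 3.177 + 0.319 = 3.496 μm/a
Ordering by μm/a: carbon steel (66.6) > zinc (3.5) > copper (1.65)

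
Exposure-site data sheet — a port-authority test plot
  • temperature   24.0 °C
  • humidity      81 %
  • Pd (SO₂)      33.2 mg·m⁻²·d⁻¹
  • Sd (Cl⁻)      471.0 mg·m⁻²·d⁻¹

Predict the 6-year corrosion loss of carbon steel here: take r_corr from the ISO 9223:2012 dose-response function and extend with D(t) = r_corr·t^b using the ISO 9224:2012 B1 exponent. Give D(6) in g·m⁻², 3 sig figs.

D(6) = 4.03e+03 g·m⁻²

carbon steel: T>10 °C ⇒ hinge -0.054·(24.0−10) = -0.7560
  sulphur-dioxide contribution → 25.95 μm/a
  chloride contribution → 175.3 μm/a
  ⇒ r_corr(carbon steel) = 201.2 μm/a
Long-term exponent b (ISO 9224 Table 2, B1) = 0.523
  D(6) = 201.2 × 6^0.523 = 201.2 × 2.553 = 513.6 μm
  Mass loss = 513.6 μm × 7.85 g/cm³ = 4032 g·m⁻²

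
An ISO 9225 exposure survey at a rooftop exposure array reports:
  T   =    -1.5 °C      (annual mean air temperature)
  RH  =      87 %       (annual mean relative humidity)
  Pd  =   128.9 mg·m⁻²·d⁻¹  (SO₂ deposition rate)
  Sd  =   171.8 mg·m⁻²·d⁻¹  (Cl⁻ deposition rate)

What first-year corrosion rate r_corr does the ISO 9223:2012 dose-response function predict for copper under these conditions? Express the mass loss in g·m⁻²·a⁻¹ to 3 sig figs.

copper: T≤10 °C ⇒ hinge +0.126·(-1.5−10) = -1.4490
  sulphur-dioxide contribution → 0.7462 μm/a
  chloride contribution → 0.8759 μm/a
  total first-year rate 1.622 μm/a
Convert to mass loss: 1.622 μm/a × 8.96 g/cm³ = 14.53 g·m⁻²·a⁻¹

r_corr = 14.5 g·m⁻²·a⁻¹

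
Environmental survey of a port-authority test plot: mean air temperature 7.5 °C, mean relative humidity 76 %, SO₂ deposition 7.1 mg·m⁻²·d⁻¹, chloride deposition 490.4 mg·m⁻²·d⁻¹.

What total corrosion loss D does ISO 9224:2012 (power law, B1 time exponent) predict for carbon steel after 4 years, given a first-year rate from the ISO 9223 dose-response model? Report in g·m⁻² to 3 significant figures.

carbon steel: T≤10 °C ⇒ hinge +0.150·(7.5−10) = -0.3750
  SO₂ term: 1.77·7.1^0.52·exp(0.02·76-0.3750) = 15.41
  Sd branch = 0.102·Sd^0.62·e^(0.033·RH+0.04·T) = 78.75 μm/a
  sum: 15.41 + 78.75 → r_corr = 94.16 μm/a
Long-term exponent b (ISO 9224 Table 2, B1) = 0.523
  D(4) = 94.16 × 4^0.523 = 94.16 × 2.065 = 194.4 μm
  Mass loss = 194.4 μm × 7.85 g/cm³ = 1526 g·m⁻²

D(4) = 1.53e+03 g·m⁻²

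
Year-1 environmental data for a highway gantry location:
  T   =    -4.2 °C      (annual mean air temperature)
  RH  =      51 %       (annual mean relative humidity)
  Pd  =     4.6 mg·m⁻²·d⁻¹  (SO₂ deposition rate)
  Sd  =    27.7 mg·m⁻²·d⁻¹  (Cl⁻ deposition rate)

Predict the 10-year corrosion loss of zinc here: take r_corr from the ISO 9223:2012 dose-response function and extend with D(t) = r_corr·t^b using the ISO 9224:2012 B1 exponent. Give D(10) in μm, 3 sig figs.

D(10) = 1.79 μm

zinc: temperature factor f = +0.038·(-14.2) = -0.5396
  SO₂ term: 0.0129·4.6^0.44·exp(0.046·51-0.5396) = 0.1537
  Sd branch = 0.0175·Sd^0.57·e^(0.008·RH+0.085·T) = 0.1223 μm/a
  r_corr = 0.1537 + 0.1223 = 0.276 μm/a
Long-term exponent b (ISO 9224 Table 2, B1) = 0.813
  D(10) = 0.276 × 10^0.813 = 0.276 × 6.501 = 1.794 μm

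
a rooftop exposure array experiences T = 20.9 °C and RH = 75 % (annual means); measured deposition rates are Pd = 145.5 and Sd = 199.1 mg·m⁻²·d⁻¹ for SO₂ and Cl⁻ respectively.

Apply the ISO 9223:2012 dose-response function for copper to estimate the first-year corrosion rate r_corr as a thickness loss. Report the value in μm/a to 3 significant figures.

r_corr = 2.45 μm/a

copper: temperature factor f = -0.080·(10.9) = -0.8720
  SO₂ term: 0.0053·145.5^0.26·exp(0.059·75-0.8720) = 0.6756
  Cl⁻ term: 0.01025·199.1^0.27·exp(0.036·75+0.049·20.9) = 1.773
  sum: 0.6756 + 1.773 → r_corr = 2.449 μm/a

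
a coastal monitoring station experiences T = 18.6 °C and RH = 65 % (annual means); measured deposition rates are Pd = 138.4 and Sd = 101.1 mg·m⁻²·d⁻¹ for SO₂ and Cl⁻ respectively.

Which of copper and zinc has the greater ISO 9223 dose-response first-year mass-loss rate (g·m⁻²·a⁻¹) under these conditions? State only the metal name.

copper: f(T) = -0.080·(T−10) [T>10 °C] = -0.6880
  Pd branch = 0.0053·Pd^0.26·e^(0.059·RH+f) = 0.4443 μm/a
  Cl⁻ term: 0.01025·101.1^0.27·exp(0.036·65+0.049·18.6) = 0.9206
  r_corr = 0.4443 + 0.9206 = 1.365 μm/a
  mass loss = 1.365 μm/a × 8.96 g/cm³ = 12.23 g·m⁻²·a⁻¹
zinc: f(T) = -0.071·(T−10) [T>10 °C] = -0.6106
  SO₂ term: 0.0129·138.4^0.44·exp(0.046·65-0.6106) = 1.219
  Cl⁻ term: 0.0175·101.1^0.57·exp(0.008·65+0.085·18.6) = 1.987
  sum: 1.219 + 1.987 → r_corr = 3.206 μm/a
  mass loss = 3.206 μm/a × 7.14 g/cm³ = 22.89 g·m⁻²·a⁻¹
Ordering by g·m⁻²·a⁻¹: zinc (22.9) > copper (12.2)

zinc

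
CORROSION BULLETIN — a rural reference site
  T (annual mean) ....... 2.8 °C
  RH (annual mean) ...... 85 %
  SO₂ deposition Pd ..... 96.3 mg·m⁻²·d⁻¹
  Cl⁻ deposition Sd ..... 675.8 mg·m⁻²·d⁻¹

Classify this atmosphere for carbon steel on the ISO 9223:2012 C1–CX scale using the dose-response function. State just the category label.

C5

carbon steel: T≤10 °C ⇒ hinge +0.150·(2.8−10) = -1.0800
  SO₂ term: 1.77·96.3^0.52·exp(0.02·85-1.0800) = 35.38
  Sd branch = 0.102·Sd^0.62·e^(0.033·RH+0.04·T) = 107.1 μm/a
  sum: 35.38 + 107.1 → r_corr = 142.5 μm/a
Category bounds: 80…200 μm/a bracket r_corr ⇒ C5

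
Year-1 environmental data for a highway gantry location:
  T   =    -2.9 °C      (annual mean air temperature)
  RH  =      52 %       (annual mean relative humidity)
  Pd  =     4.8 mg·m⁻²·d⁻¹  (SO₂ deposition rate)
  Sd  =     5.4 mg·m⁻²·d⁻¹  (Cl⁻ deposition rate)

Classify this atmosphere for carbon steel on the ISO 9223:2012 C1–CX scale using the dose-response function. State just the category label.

C2

carbon steel: f(T) = +0.150·(T−10) [T≤10 °C] = -1.9350
  sulphur-dioxide contribution → 1.635 μm/a
  chloride contribution → 1.437 μm/a
  ⇒ r_corr(carbon steel) = 3.072 μm/a
ISO 9223 Table 2 (carbon steel): 1.3 < 3.07 ≤ 25 μm/a ⇒ C2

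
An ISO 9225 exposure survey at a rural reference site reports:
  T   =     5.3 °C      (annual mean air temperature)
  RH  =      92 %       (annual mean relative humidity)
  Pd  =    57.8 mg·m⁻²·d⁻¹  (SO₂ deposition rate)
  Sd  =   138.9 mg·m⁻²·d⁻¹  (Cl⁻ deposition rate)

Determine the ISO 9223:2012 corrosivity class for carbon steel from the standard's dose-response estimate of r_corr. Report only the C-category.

C5

carbon steel: T≤10 °C ⇒ hinge +0.150·(5.3−10) = -0.7050
  Pd branch = 1.77·Pd^0.52·e^(0.02·RH+f) = 45.4 μm/a
  Cl⁻ term: 0.102·138.9^0.62·exp(0.033·92+0.04·5.3) = 55.93
  sum: 45.4 + 55.93 → r_corr = 101.3 μm/a
101 μm/a falls in (80, 200] for carbon steel → category C5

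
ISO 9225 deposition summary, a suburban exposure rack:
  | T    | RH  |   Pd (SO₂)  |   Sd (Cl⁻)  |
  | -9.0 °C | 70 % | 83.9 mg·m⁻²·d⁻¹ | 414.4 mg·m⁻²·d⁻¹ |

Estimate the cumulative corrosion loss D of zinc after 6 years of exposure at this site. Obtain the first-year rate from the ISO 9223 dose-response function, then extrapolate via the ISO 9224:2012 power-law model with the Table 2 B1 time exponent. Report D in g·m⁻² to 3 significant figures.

zinc: T≤10 °C ⇒ hinge +0.038·(-9.0−10) = -0.7220
  Pd branch = 0.0129·Pd^0.44·e^(0.046·RH+f) = 1.101 μm/a
  Cl⁻ term: 0.0175·414.4^0.57·exp(0.008·70+0.085·-9.0) = 0.4425
  r_corr = 1.101 + 0.4425 = 1.544 μm/a
Long-term exponent b (ISO 9224 Table 2, B1) = 0.813
  D(6) = 1.544 × 6^0.813 = 1.544 × 4.292 = 6.626 μm
  Mass loss = 6.626 μm × 7.14 g/cm³ = 47.31 g·m⁻²

D(6) = 47.3 g·m⁻²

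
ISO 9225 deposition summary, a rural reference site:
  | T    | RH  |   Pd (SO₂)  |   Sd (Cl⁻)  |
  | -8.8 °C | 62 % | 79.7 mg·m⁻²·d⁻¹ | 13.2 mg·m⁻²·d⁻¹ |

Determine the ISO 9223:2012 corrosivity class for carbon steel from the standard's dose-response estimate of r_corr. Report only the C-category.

C2

carbon steel: T≤10 °C ⇒ hinge +0.150·(-8.8−10) = -2.8200
  sulphur-dioxide contribution → 3.553 μm/a
  chloride contribution → 2.748 μm/a
  total first-year rate 6.301 μm/a
ISO 9223 Table 2 (carbon steel): 1.3 < 6.3 ≤ 25 μm/a ⇒ C2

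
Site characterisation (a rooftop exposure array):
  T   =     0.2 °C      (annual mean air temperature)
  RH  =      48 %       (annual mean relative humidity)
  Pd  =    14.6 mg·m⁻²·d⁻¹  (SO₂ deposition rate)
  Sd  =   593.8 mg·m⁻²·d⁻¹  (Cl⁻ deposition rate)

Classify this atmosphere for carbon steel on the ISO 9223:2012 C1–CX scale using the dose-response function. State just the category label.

carbon steel: T≤10 °C ⇒ hinge +0.150·(0.2−10) = -1.4700
  SO₂ term: 1.77·14.6^0.52·exp(0.02·48-1.4700) = 4.285
  Cl⁻ term: 0.102·593.8^0.62·exp(0.033·48+0.04·0.2) = 26.28
  r_corr = 4.285 + 26.28 = 30.57 μm/a
ISO 9223 Table 2 (carbon steel): 25 < 30.6 ≤ 50 μm/a ⇒ C3

C3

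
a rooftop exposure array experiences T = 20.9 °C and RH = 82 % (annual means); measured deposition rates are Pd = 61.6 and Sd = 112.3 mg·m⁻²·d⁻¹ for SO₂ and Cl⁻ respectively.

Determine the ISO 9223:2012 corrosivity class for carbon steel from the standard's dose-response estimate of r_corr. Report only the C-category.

C5

carbon steel: T>10 °C ⇒ hinge -0.054·(20.9−10) = -0.5886
  SO₂ term: 1.77·61.6^0.52·exp(0.02·82-0.5886) = 43.17
  Sd branch = 0.102·Sd^0.62·e^(0.033·RH+0.04·T) = 65.78 μm/a
  sum: 43.17 + 65.78 → r_corr = 109 μm/a
ISO 9223 Table 2 (carbon steel): 80 < 109 ≤ 200 μm/a ⇒ C5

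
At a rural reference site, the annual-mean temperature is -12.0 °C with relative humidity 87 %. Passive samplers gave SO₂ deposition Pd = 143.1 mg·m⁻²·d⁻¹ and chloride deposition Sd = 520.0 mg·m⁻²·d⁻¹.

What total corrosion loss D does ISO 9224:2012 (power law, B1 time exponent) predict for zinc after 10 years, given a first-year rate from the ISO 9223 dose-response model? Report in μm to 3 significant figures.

D(10) = 20.6 μm

zinc: temperature factor f = +0.038·(-22.0) = -0.8360
  Pd branch = 0.0129·Pd^0.44·e^(0.046·RH+f) = 2.717 μm/a
  Sd branch = 0.0175·Sd^0.57·e^(0.008·RH+0.085·T) = 0.4471 μm/a
  r_corr = 2.717 + 0.4471 = 3.164 μm/a
Power-law: D(10) = r_corr · 10^0.813
  D(10) = 3.164 × 10^0.813 = 3.164 × 6.501 = 20.57 μm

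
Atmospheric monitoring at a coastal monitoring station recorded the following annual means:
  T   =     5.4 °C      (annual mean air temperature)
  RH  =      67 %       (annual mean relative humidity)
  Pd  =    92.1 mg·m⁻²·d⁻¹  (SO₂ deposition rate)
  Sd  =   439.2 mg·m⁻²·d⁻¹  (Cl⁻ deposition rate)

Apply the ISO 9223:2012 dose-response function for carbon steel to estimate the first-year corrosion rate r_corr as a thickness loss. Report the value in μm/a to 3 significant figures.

carbon steel: f(T) = +0.150·(T−10) [T≤10 °C] = -0.6900
  SO₂ term: 1.77·92.1^0.52·exp(0.02·67-0.6900) = 35.62
  Cl⁻ term: 0.102·439.2^0.62·exp(0.033·67+0.04·5.4) = 50.24
  r_corr = 35.62 + 50.24 = 85.86 μm/a

r_corr = 85.9 μm/a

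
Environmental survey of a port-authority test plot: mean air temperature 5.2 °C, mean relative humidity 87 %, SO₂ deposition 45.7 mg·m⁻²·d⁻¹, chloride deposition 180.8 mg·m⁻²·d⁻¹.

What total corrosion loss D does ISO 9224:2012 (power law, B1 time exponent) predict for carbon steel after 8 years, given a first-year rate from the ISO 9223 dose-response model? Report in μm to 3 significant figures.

D(8) = 271 μm

carbon steel: T≤10 °C ⇒ hinge +0.150·(5.2−10) = -0.7200
  Pd branch = 1.77·Pd^0.52·e^(0.02·RH+f) = 35.82 μm/a
  Cl⁻ term: 0.102·180.8^0.62·exp(0.033·87+0.04·5.2) = 55.62
  r_corr = 35.82 + 55.62 = 91.44 μm/a
Power-law: D(8) = r_corr · 8^0.523
  D(8) = 91.44 × 8^0.523 = 91.44 × 2.967 = 271.3 μm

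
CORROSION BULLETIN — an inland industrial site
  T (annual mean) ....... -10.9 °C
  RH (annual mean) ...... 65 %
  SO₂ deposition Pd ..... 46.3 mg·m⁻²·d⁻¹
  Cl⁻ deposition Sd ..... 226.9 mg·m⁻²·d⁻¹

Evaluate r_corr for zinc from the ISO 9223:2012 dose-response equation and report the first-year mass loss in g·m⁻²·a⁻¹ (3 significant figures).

zinc: f(T) = +0.038·(T−10) [T≤10 °C] = -0.7942
  sulphur-dioxide contribution → 0.6267 μm/a
  chloride contribution → 0.2566 μm/a
  total first-year rate 0.8834 μm/a
Convert to mass loss: 0.8834 μm/a × 7.14 g/cm³ = 6.307 g·m⁻²·a⁻¹

r_corr = 6.31 g·m⁻²·a⁻¹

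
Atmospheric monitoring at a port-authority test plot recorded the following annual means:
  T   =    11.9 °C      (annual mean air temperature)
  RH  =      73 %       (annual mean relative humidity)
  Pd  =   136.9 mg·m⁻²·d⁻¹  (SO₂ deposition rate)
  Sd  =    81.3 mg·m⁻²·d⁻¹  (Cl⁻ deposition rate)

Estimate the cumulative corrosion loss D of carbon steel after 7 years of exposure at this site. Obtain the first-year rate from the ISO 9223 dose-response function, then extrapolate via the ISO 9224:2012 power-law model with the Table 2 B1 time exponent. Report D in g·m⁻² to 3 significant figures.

D(7) = 2.53e+03 g·m⁻²

carbon steel: f(T) = -0.054·(T−10) [T>10 °C] = -0.1026
  SO₂ term: 1.77·136.9^0.52·exp(0.02·73-0.1026) = 88.8
  Sd branch = 0.102·Sd^0.62·e^(0.033·RH+0.04·T) = 27.91 μm/a
  sum: 88.8 + 27.91 → r_corr = 116.7 μm/a
Power-law: D(7) = r_corr · 7^0.523
  D(7) = 116.7 × 7^0.523 = 116.7 × 2.767 = 322.9 μm
  Mass loss = 322.9 μm × 7.85 g/cm³ = 2535 g·m⁻²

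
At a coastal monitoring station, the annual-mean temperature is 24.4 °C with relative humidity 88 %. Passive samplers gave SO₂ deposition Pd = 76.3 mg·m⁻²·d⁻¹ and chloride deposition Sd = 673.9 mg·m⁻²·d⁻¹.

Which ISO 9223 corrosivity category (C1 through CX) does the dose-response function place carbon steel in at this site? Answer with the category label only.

CX

carbon steel: T>10 °C ⇒ hinge -0.054·(24.4−10) = -0.7776
  SO₂ term: 1.77·76.3^0.52·exp(0.02·88-0.7776) = 45.03
  Sd branch = 0.102·Sd^0.62·e^(0.033·RH+0.04·T) = 280.2 μm/a
  sum: 45.03 + 280.2 → r_corr = 325.2 μm/a
ISO 9223 Table 2 (carbon steel): 200 < 325 ≤ 700 μm/a ⇒ CX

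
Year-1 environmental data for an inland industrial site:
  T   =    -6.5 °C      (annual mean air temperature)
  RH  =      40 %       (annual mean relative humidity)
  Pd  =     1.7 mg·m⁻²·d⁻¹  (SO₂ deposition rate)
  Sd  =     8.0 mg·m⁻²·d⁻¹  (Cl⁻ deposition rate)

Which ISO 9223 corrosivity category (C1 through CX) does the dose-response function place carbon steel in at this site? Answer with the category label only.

C2

carbon steel: f(T) = +0.150·(T−10) [T≤10 °C] = -2.4750
  SO₂ term: 1.77·1.7^0.52·exp(0.02·40-2.4750) = 0.4369
  Sd branch = 0.102·Sd^0.62·e^(0.033·RH+0.04·T) = 1.069 μm/a
  sum: 0.4369 + 1.069 → r_corr = 1.506 μm/a
ISO 9223 Table 2 (carbon steel): 1.3 < 1.51 ≤ 25 μm/a ⇒ C2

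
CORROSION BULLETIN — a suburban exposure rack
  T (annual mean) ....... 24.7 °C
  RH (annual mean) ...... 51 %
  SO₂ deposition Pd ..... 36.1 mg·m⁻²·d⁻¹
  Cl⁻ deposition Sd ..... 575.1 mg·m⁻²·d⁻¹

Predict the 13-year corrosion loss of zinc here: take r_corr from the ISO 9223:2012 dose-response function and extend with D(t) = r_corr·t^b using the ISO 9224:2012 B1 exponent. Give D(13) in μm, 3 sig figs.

D(13) = 66.5 μm

zinc: temperature factor f = -0.071·(14.7) = -1.0437
  Pd branch = 0.0129·Pd^0.44·e^(0.046·RH+f) = 0.2299 μm/a
  Sd branch = 0.0175·Sd^0.57·e^(0.008·RH+0.085·T) = 8.037 μm/a
  sum: 0.2299 + 8.037 → r_corr = 8.267 μm/a
Long-term exponent b (ISO 9224 Table 2, B1) = 0.813
  D(13) = 8.267 × 13^0.813 = 8.267 × 8.047 = 66.52 μm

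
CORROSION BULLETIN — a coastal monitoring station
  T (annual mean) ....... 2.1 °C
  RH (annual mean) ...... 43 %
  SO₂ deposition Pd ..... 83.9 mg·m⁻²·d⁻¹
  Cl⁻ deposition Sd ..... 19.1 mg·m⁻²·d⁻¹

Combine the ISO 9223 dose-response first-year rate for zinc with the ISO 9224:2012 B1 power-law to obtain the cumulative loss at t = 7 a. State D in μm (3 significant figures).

zinc: T≤10 °C ⇒ hinge +0.038·(2.1−10) = -0.3002
  SO₂ term: 0.0129·83.9^0.44·exp(0.046·43-0.3002) = 0.485
  Sd branch = 0.0175·Sd^0.57·e^(0.008·RH+0.085·T) = 0.1585 μm/a
  sum: 0.485 + 0.1585 → r_corr = 0.6435 μm/a
Long-term exponent b (ISO 9224 Table 2, B1) = 0.813
  D(7) = 0.6435 × 7^0.813 = 0.6435 × 4.865 = 3.131 μm

D(7) = 3.13 μm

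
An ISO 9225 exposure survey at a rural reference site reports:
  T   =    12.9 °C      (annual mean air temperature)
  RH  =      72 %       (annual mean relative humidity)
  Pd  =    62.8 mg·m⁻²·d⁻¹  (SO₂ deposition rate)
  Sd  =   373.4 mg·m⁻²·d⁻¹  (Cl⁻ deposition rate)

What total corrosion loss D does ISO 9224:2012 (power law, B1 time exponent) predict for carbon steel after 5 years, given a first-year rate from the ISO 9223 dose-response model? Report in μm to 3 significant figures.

D(5) = 295 μm

carbon steel: T>10 °C ⇒ hinge -0.054·(12.9−10) = -0.1566
  sulphur-dioxide contribution → 54.99 μm/a
  chloride contribution → 72.33 μm/a
  ⇒ r_corr(carbon steel) = 127.3 μm/a
ISO 9224: D(t) = r_corr · t^b with b = 0.523 (carbon steel, B1)
  D(5) = 127.3 × 5^0.523 = 127.3 × 2.32 = 295.4 μm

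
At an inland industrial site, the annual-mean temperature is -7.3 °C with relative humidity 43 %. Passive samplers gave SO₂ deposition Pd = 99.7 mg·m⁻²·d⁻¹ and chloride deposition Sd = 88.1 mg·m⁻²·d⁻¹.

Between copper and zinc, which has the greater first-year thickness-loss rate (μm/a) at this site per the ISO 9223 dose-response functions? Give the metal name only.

zinc

copper: f(T) = +0.126·(T−10) [T≤10 °C] = -2.1798
  sulphur-dioxide contribution → 0.02506 μm/a
  chloride contribution → 0.1129 μm/a
  total first-year rate 0.138 μm/a
zinc: f(T) = +0.038·(T−10) [T≤10 °C] = -0.6574
  sulphur-dioxide contribution → 0.3661 μm/a
  chloride contribution → 0.1704 μm/a
  total first-year rate 0.5365 μm/a
Ordering by μm/a: zinc (0.537) > copper (0.138)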